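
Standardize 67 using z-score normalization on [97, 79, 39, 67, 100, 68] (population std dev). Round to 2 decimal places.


Mean = (97 + 79 + 39 + 67 + 100 + 68) / 6 = 75.0
Variance = sum((x_i - mean)^2) / n = 422.3333
Std = sqrt(422.3333) = 20.5508
Z = (x - mean) / std
= (67 - 75.0) / 20.5508
= -8.0 / 20.5508
= -0.39

-0.39


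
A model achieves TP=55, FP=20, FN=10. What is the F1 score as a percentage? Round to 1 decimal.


Precision = TP / (TP + FP) = 55 / 75 = 0.7333
Recall = TP / (TP + FN) = 55 / 65 = 0.8462
F1 = 2 * P * R / (P + R)
= 2 * 0.7333 * 0.8462 / (0.7333 + 0.8462)
= 1.241 / 1.5795
= 0.7857
As percentage: 78.6%

78.6


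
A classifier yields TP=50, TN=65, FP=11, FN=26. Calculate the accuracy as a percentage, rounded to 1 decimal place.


Accuracy = (TP + TN) / (TP + TN + FP + FN) * 100
= (50 + 65) / (50 + 65 + 11 + 26)
= 115 / 152
= 0.7566
= 75.7%

75.7


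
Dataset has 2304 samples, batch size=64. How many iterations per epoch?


Iterations per epoch = dataset_size / batch_size
= 2304 / 64
= 36

36


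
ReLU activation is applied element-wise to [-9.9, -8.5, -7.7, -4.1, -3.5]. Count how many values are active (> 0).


ReLU(x) = max(0, x) for each element:
ReLU(-9.9) = 0
ReLU(-8.5) = 0
ReLU(-7.7) = 0
ReLU(-4.1) = 0
ReLU(-3.5) = 0
Active neurons (>0): 0

0


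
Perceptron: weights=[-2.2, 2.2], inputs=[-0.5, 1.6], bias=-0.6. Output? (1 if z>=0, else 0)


z = w . x + b
= -2.2*-0.5 + 2.2*1.6 + -0.6
= 1.1 + 3.52 + -0.6
= 4.62 + -0.6
= 4.02
Since z = 4.02 >= 0, output = 1

1


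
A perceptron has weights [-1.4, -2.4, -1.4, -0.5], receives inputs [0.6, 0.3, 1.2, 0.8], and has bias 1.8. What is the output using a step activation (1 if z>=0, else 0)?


z = w . x + b
= -1.4*0.6 + -2.4*0.3 + -1.4*1.2 + -0.5*0.8 + 1.8
= -0.84 + -0.72 + -1.68 + -0.4 + 1.8
= -3.64 + 1.8
= -1.84
Since z = -1.84 < 0, output = 0

0


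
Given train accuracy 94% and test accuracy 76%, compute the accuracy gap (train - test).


Gap = train_accuracy - test_accuracy
= 94 - 76
= 18%
This gap suggests the model is overfitting.

18


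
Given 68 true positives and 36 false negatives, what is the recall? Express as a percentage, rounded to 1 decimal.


Recall = TP / (TP + FN) * 100
= 68 / (68 + 36)
= 68 / 104
= 0.6538
= 65.4%

65.4


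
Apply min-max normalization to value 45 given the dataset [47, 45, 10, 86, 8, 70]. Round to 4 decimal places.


Min = 8, Max = 86
Range = 86 - 8 = 78
Scaled = (x - min) / (max - min)
= (45 - 8) / 78
= 37 / 78
= 0.4744

0.4744


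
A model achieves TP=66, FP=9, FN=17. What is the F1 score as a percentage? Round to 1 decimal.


Precision = TP / (TP + FP) = 66 / 75 = 0.88
Recall = TP / (TP + FN) = 66 / 83 = 0.7952
F1 = 2 * P * R / (P + R)
= 2 * 0.88 * 0.7952 / (0.88 + 0.7952)
= 1.3995 / 1.6752
= 0.8354
As percentage: 83.5%

83.5


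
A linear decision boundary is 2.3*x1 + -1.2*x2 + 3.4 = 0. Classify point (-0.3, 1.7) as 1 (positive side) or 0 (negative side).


Compute 2.3 * -0.3 + -1.2 * 1.7 + 3.4
= -0.69 + -2.04 + 3.4
= 0.67
Since 0.67 >= 0, the point is on the positive side.

1


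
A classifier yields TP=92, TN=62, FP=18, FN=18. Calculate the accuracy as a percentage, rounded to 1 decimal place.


Accuracy = (TP + TN) / (TP + TN + FP + FN) * 100
= (92 + 62) / (92 + 62 + 18 + 18)
= 154 / 190
= 0.8105
= 81.1%

81.1


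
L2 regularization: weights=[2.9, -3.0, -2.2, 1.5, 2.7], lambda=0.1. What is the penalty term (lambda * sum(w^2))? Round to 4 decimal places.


Squaring each weight:
2.9^2 = 8.41
(-3.0)^2 = 9.0
(-2.2)^2 = 4.84
1.5^2 = 2.25
2.7^2 = 7.29
Sum of squares = 31.79
Penalty = 0.1 * 31.79 = 3.1790

3.1790


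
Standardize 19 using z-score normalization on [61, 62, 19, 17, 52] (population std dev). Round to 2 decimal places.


Mean = (61 + 62 + 19 + 17 + 52) / 5 = 42.2
Variance = sum((x_i - mean)^2) / n = 402.96
Std = sqrt(402.96) = 20.0739
Z = (x - mean) / std
= (19 - 42.2) / 20.0739
= -23.2 / 20.0739
= -1.16

-1.16


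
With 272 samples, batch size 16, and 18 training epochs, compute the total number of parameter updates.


Iterations per epoch = 272 / 16 = 17
Total updates = iterations_per_epoch * epochs
= 17 * 18
= 306

306


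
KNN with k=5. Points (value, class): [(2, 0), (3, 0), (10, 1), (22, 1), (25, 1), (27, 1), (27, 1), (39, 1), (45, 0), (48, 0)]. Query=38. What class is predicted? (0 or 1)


Distances from query 38:
Point 39 (class 1): distance = 1
Point 45 (class 0): distance = 7
Point 48 (class 0): distance = 10
Point 27 (class 1): distance = 11
Point 27 (class 1): distance = 11
K=5 nearest neighbors: classes = [1, 0, 0, 1, 1]
Votes for class 1: 3 / 5
Majority vote => class 1

1


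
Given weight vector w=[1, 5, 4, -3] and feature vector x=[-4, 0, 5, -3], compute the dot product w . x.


Element-wise products:
1 * -4 = -4
5 * 0 = 0
4 * 5 = 20
-3 * -3 = 9
Sum = -4 + 0 + 20 + 9
= 25

25


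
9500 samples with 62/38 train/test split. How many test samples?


Train samples = 9500 * 62% = 5890
Test samples = 9500 - 5890
= 3610

3610


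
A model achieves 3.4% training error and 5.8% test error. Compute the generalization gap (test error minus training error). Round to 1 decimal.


Generalization gap = test_error - train_error
= 5.8 - 3.4
= 2.4%
A moderate gap.

2.4


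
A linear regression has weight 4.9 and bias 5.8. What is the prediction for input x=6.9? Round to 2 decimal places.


y = 4.9 * 6.9 + (5.8)
= 33.81 + (5.8)
= 39.61

39.61


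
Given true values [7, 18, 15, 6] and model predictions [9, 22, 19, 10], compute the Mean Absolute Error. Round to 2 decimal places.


Absolute errors: [2, 4, 4, 4]
Sum of absolute errors = 14
MAE = 14 / 4 = 3.50

3.50


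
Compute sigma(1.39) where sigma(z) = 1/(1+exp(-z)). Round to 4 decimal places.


sigmoid(z) = 1 / (1 + exp(-z))
exp(-(1.39)) = exp(-1.39) = 0.2491
1 + 0.2491 = 1.2491
1 / 1.2491 = 0.8006

0.8006


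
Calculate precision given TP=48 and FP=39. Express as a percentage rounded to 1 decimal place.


Precision = TP / (TP + FP) * 100
= 48 / (48 + 39)
= 48 / 87
= 0.5517
= 55.2%

55.2


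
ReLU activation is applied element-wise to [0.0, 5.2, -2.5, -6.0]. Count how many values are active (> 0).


ReLU(x) = max(0, x) for each element:
ReLU(0.0) = 0
ReLU(5.2) = 5.2
ReLU(-2.5) = 0
ReLU(-6.0) = 0
Active neurons (>0): 1

1


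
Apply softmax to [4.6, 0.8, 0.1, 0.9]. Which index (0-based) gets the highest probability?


Softmax is a monotonic transformation, so it preserves the argmax.
We need to find the index of the maximum logit.
Index 0: 4.6
Index 1: 0.8
Index 2: 0.1
Index 3: 0.9
Maximum logit = 4.6 at index 0

0


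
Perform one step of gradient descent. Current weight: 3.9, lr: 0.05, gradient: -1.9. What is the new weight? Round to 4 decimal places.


w_new = w_old - lr * gradient
= 3.9 - 0.05 * -1.9
= 3.9 - (-0.095)
= 3.9950

3.9950


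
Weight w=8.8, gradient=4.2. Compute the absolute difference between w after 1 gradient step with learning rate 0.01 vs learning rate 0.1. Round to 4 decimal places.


With lr=0.01: w_new = 8.8 - 0.01 * 4.2 = 8.758
With lr=0.1: w_new = 8.8 - 0.1 * 4.2 = 8.38
Absolute difference = |8.758 - 8.38|
= 0.3780

0.3780


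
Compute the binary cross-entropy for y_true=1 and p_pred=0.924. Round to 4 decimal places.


For y=1: Loss = -log(p)
= -log(0.924)
= -(-0.079)
= 0.0790

0.0790


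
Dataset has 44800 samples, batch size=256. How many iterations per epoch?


Iterations per epoch = dataset_size / batch_size
= 44800 / 256
= 175

175


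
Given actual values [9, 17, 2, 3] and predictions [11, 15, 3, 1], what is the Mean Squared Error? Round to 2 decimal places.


Differences: [-2, 2, -1, 2]
Squared errors: [4, 4, 1, 4]
Sum of squared errors = 13
MSE = 13 / 4 = 3.25

3.25


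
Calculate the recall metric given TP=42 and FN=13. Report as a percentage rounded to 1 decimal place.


Recall = TP / (TP + FN) * 100
= 42 / (42 + 13)
= 42 / 55
= 0.7636
= 76.4%

76.4


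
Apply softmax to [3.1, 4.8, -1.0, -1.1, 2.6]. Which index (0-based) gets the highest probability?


Softmax is a monotonic transformation, so it preserves the argmax.
We need to find the index of the maximum logit.
Index 0: 3.1
Index 1: 4.8
Index 2: -1.0
Index 3: -1.1
Index 4: 2.6
Maximum logit = 4.8 at index 1

1


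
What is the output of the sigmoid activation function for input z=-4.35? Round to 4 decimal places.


sigmoid(z) = 1 / (1 + exp(-z))
exp(-(-4.35)) = exp(4.35) = 77.4785
1 + 77.4785 = 78.4785
1 / 78.4785 = 0.0127

0.0127


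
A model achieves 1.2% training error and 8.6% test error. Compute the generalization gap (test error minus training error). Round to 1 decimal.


Generalization gap = test_error - train_error
= 8.6 - 1.2
= 7.4%
A moderate gap.

7.4


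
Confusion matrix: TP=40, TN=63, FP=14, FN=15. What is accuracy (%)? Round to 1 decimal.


Accuracy = (TP + TN) / (TP + TN + FP + FN) * 100
= (40 + 63) / (40 + 63 + 14 + 15)
= 103 / 132
= 0.7803
= 78.0%

78.0


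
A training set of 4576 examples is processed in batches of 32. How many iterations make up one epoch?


Iterations per epoch = dataset_size / batch_size
= 4576 / 32
= 143

143


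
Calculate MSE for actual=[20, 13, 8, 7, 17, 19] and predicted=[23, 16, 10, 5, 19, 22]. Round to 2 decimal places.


Differences: [-3, -3, -2, 2, -2, -3]
Squared errors: [9, 9, 4, 4, 4, 9]
Sum of squared errors = 39
MSE = 39 / 6 = 6.50

6.50


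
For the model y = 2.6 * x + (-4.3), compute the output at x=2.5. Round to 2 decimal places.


y = 2.6 * 2.5 + (-4.3)
= 6.5 + (-4.3)
= 2.20

2.20


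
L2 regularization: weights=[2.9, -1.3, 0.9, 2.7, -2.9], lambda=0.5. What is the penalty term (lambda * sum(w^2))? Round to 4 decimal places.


Squaring each weight:
2.9^2 = 8.41
(-1.3)^2 = 1.69
0.9^2 = 0.81
2.7^2 = 7.29
(-2.9)^2 = 8.41
Sum of squares = 26.61
Penalty = 0.5 * 26.61 = 13.3050

13.3050


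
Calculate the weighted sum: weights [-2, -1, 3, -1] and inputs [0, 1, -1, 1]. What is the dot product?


Element-wise products:
-2 * 0 = 0
-1 * 1 = -1
3 * -1 = -3
-1 * 1 = -1
Sum = 0 + -1 + -3 + -1
= -5

-5


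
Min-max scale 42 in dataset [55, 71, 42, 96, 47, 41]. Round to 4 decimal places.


Min = 41, Max = 96
Range = 96 - 41 = 55
Scaled = (x - min) / (max - min)
= (42 - 41) / 55
= 1 / 55
= 0.0182

0.0182


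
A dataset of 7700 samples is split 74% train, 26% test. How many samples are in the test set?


Train samples = 7700 * 74% = 5698
Test samples = 7700 - 5698
= 2002

2002


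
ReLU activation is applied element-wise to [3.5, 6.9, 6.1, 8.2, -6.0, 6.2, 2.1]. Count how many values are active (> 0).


ReLU(x) = max(0, x) for each element:
ReLU(3.5) = 3.5
ReLU(6.9) = 6.9
ReLU(6.1) = 6.1
ReLU(8.2) = 8.2
ReLU(-6.0) = 0
ReLU(6.2) = 6.2
ReLU(2.1) = 2.1
Active neurons (>0): 6

6


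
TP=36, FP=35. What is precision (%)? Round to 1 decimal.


Precision = TP / (TP + FP) * 100
= 36 / (36 + 35)
= 36 / 71
= 0.507
= 50.7%

50.7


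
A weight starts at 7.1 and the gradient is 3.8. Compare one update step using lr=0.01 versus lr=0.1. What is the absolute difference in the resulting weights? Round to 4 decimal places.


With lr=0.01: w_new = 7.1 - 0.01 * 3.8 = 7.062
With lr=0.1: w_new = 7.1 - 0.1 * 3.8 = 6.72
Absolute difference = |7.062 - 6.72|
= 0.3420

0.3420


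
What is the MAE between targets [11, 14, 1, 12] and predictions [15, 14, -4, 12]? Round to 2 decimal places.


Absolute errors: [4, 0, 5, 0]
Sum of absolute errors = 9
MAE = 9 / 4 = 2.25

2.25


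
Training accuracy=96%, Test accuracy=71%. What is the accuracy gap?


Gap = train_accuracy - test_accuracy
= 96 - 71
= 25%
This large gap strongly indicates overfitting.

25


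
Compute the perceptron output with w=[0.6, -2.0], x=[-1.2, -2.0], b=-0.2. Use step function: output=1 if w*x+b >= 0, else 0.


z = w . x + b
= 0.6*-1.2 + -2.0*-2.0 + -0.2
= -0.72 + 4.0 + -0.2
= 3.28 + -0.2
= 3.08
Since z = 3.08 >= 0, output = 1

1


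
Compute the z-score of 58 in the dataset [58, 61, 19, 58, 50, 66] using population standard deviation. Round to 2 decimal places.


Mean = (58 + 61 + 19 + 58 + 50 + 66) / 6 = 52.0
Variance = sum((x_i - mean)^2) / n = 240.3333
Std = sqrt(240.3333) = 15.5027
Z = (x - mean) / std
= (58 - 52.0) / 15.5027
= 6.0 / 15.5027
= 0.39

0.39


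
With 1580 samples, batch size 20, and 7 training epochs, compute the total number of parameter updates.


Iterations per epoch = 1580 / 20 = 79
Total updates = iterations_per_epoch * epochs
= 79 * 7
= 553

553


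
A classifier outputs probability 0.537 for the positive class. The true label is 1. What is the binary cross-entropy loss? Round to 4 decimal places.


For y=1: Loss = -log(p)
= -log(0.537)
= -(-0.6218)
= 0.6218

0.6218


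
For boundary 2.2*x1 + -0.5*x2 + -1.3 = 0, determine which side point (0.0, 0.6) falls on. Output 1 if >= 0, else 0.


Compute 2.2 * 0.0 + -0.5 * 0.6 + -1.3
= 0.0 + -0.3 + -1.3
= -1.6
Since -1.6 < 0, the point is on the negative side.

0


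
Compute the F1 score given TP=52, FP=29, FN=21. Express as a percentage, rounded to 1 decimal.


Precision = TP / (TP + FP) = 52 / 81 = 0.642
Recall = TP / (TP + FN) = 52 / 73 = 0.7123
F1 = 2 * P * R / (P + R)
= 2 * 0.642 * 0.7123 / (0.642 + 0.7123)
= 0.9146 / 1.3543
= 0.6753
As percentage: 67.5%

67.5


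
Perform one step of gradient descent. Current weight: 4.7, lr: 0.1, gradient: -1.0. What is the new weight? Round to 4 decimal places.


w_new = w_old - lr * gradient
= 4.7 - 0.1 * -1.0
= 4.7 - (-0.1)
= 4.8000

4.8000


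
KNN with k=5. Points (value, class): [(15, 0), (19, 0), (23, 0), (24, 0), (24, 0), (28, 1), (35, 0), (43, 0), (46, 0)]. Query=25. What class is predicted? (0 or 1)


Distances from query 25:
Point 24 (class 0): distance = 1
Point 24 (class 0): distance = 1
Point 23 (class 0): distance = 2
Point 28 (class 1): distance = 3
Point 19 (class 0): distance = 6
K=5 nearest neighbors: classes = [0, 0, 0, 1, 0]
Votes for class 1: 1 / 5
Majority vote => class 0

0


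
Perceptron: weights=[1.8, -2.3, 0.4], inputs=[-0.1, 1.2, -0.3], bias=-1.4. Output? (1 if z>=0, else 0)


z = w . x + b
= 1.8*-0.1 + -2.3*1.2 + 0.4*-0.3 + -1.4
= -0.18 + -2.76 + -0.12 + -1.4
= -3.06 + -1.4
= -4.46
Since z = -4.46 < 0, output = 0

0


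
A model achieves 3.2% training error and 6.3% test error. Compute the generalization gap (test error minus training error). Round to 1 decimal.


Generalization gap = test_error - train_error
= 6.3 - 3.2
= 3.1%
A moderate gap.

3.1


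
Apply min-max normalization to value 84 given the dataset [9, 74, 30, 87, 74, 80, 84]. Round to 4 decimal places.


Min = 9, Max = 87
Range = 87 - 9 = 78
Scaled = (x - min) / (max - min)
= (84 - 9) / 78
= 75 / 78
= 0.9615

0.9615


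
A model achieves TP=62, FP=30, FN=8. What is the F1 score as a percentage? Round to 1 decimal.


Precision = TP / (TP + FP) = 62 / 92 = 0.6739
Recall = TP / (TP + FN) = 62 / 70 = 0.8857
F1 = 2 * P * R / (P + R)
= 2 * 0.6739 * 0.8857 / (0.6739 + 0.8857)
= 1.1938 / 1.5596
= 0.7654
As percentage: 76.5%

76.5


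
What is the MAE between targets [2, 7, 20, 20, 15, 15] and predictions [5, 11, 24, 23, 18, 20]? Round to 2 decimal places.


Absolute errors: [3, 4, 4, 3, 3, 5]
Sum of absolute errors = 22
MAE = 22 / 6 = 3.67

3.67


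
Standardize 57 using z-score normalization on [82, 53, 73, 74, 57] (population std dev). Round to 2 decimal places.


Mean = (82 + 53 + 73 + 74 + 57) / 5 = 67.8
Variance = sum((x_i - mean)^2) / n = 120.56
Std = sqrt(120.56) = 10.98
Z = (x - mean) / std
= (57 - 67.8) / 10.98
= -10.8 / 10.98
= -0.98

-0.98


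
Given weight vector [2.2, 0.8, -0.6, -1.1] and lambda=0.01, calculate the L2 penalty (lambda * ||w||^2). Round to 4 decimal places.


Squaring each weight:
2.2^2 = 4.84
0.8^2 = 0.64
(-0.6)^2 = 0.36
(-1.1)^2 = 1.21
Sum of squares = 7.05
Penalty = 0.01 * 7.05 = 0.0705

0.0705


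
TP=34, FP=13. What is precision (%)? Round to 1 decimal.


Precision = TP / (TP + FP) * 100
= 34 / (34 + 13)
= 34 / 47
= 0.7234
= 72.3%

72.3


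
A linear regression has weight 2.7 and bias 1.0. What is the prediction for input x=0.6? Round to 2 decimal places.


y = 2.7 * 0.6 + (1.0)
= 1.62 + (1.0)
= 2.62

2.62


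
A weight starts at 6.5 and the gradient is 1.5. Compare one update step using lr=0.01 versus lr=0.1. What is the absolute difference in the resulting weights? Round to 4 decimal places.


With lr=0.01: w_new = 6.5 - 0.01 * 1.5 = 6.485
With lr=0.1: w_new = 6.5 - 0.1 * 1.5 = 6.35
Absolute difference = |6.485 - 6.35|
= 0.1350

0.1350


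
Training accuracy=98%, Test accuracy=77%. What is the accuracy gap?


Gap = train_accuracy - test_accuracy
= 98 - 77
= 21%
This large gap strongly indicates overfitting.

21


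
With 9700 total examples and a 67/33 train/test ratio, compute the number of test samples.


Train samples = 9700 * 67% = 6499
Test samples = 9700 - 6499
= 3201

3201


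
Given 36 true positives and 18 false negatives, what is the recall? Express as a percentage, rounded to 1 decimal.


Recall = TP / (TP + FN) * 100
= 36 / (36 + 18)
= 36 / 54
= 0.6667
= 66.7%

66.7


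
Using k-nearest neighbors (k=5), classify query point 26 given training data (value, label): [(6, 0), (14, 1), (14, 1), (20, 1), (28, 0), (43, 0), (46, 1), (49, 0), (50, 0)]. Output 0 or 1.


Distances from query 26:
Point 28 (class 0): distance = 2
Point 20 (class 1): distance = 6
Point 14 (class 1): distance = 12
Point 14 (class 1): distance = 12
Point 43 (class 0): distance = 17
K=5 nearest neighbors: classes = [0, 1, 1, 1, 0]
Votes for class 1: 3 / 5
Majority vote => class 1

1


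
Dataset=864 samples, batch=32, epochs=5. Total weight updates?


Iterations per epoch = 864 / 32 = 27
Total updates = iterations_per_epoch * epochs
= 27 * 5
= 135

135


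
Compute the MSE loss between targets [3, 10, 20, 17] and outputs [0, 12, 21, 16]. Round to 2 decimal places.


Differences: [3, -2, -1, 1]
Squared errors: [9, 4, 1, 1]
Sum of squared errors = 15
MSE = 15 / 4 = 3.75

3.75


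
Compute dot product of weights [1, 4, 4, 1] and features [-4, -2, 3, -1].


Element-wise products:
1 * -4 = -4
4 * -2 = -8
4 * 3 = 12
1 * -1 = -1
Sum = -4 + -8 + 12 + -1
= -1

-1


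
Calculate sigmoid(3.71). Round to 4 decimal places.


sigmoid(z) = 1 / (1 + exp(-z))
exp(-(3.71)) = exp(-3.71) = 0.0245
1 + 0.0245 = 1.0245
1 / 1.0245 = 0.9761

0.9761


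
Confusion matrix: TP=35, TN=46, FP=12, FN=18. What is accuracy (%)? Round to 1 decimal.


Accuracy = (TP + TN) / (TP + TN + FP + FN) * 100
= (35 + 46) / (35 + 46 + 12 + 18)
= 81 / 111
= 0.7297
= 73.0%

73.0


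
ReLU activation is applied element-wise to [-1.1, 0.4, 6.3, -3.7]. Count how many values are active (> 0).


ReLU(x) = max(0, x) for each element:
ReLU(-1.1) = 0
ReLU(0.4) = 0.4
ReLU(6.3) = 6.3
ReLU(-3.7) = 0
Active neurons (>0): 2

2


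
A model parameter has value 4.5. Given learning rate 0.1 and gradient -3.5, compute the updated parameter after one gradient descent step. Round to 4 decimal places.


w_new = w_old - lr * gradient
= 4.5 - 0.1 * -3.5
= 4.5 - (-0.35)
= 4.8500

4.8500


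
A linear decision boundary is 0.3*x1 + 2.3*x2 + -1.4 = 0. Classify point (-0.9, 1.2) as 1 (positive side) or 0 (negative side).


Compute 0.3 * -0.9 + 2.3 * 1.2 + -1.4
= -0.27 + 2.76 + -1.4
= 1.09
Since 1.09 >= 0, the point is on the positive side.

1


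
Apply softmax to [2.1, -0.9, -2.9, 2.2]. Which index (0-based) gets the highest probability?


Softmax is a monotonic transformation, so it preserves the argmax.
We need to find the index of the maximum logit.
Index 0: 2.1
Index 1: -0.9
Index 2: -2.9
Index 3: 2.2
Maximum logit = 2.2 at index 3

3


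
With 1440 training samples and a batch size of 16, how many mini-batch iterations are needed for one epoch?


Iterations per epoch = dataset_size / batch_size
= 1440 / 16
= 90

90


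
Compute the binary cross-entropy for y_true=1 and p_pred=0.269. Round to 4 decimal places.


For y=1: Loss = -log(p)
= -log(0.269)
= -(-1.313)
= 1.3130

1.3130


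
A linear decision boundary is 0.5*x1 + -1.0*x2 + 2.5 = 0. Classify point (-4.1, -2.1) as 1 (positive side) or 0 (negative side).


Compute 0.5 * -4.1 + -1.0 * -2.1 + 2.5
= -2.05 + 2.1 + 2.5
= 2.55
Since 2.55 >= 0, the point is on the positive side.

1


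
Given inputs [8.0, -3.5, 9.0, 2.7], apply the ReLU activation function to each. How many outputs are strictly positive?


ReLU(x) = max(0, x) for each element:
ReLU(8.0) = 8.0
ReLU(-3.5) = 0
ReLU(9.0) = 9.0
ReLU(2.7) = 2.7
Active neurons (>0): 3

3


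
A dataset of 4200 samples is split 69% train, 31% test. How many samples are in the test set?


Train samples = 4200 * 69% = 2898
Test samples = 4200 - 2898
= 1302

1302


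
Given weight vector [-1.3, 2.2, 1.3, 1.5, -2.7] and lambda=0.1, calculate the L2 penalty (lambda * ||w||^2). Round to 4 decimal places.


Squaring each weight:
(-1.3)^2 = 1.69
2.2^2 = 4.84
1.3^2 = 1.69
1.5^2 = 2.25
(-2.7)^2 = 7.29
Sum of squares = 17.76
Penalty = 0.1 * 17.76 = 1.7760

1.7760


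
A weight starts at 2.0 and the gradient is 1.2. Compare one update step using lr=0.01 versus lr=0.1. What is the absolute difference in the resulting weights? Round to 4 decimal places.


With lr=0.01: w_new = 2.0 - 0.01 * 1.2 = 1.988
With lr=0.1: w_new = 2.0 - 0.1 * 1.2 = 1.88
Absolute difference = |1.988 - 1.88|
= 0.1080

0.1080


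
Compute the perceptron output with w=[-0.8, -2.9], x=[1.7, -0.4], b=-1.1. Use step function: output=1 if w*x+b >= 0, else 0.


z = w . x + b
= -0.8*1.7 + -2.9*-0.4 + -1.1
= -1.36 + 1.16 + -1.1
= -0.2 + -1.1
= -1.3
Since z = -1.3 < 0, output = 0

0


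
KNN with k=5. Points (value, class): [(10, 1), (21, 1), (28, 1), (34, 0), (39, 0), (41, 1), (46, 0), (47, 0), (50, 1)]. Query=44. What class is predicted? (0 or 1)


Distances from query 44:
Point 46 (class 0): distance = 2
Point 47 (class 0): distance = 3
Point 41 (class 1): distance = 3
Point 39 (class 0): distance = 5
Point 50 (class 1): distance = 6
K=5 nearest neighbors: classes = [0, 0, 1, 0, 1]
Votes for class 1: 2 / 5
Majority vote => class 0

0


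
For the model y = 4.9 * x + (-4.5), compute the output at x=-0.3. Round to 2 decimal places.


y = 4.9 * -0.3 + (-4.5)
= -1.47 + (-4.5)
= -5.97

-5.97


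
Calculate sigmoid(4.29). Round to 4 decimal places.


sigmoid(z) = 1 / (1 + exp(-z))
exp(-(4.29)) = exp(-4.29) = 0.0137
1 + 0.0137 = 1.0137
1 / 1.0137 = 0.9865

0.9865


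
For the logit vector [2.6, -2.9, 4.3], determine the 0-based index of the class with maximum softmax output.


Softmax is a monotonic transformation, so it preserves the argmax.
We need to find the index of the maximum logit.
Index 0: 2.6
Index 1: -2.9
Index 2: 4.3
Maximum logit = 4.3 at index 2

2


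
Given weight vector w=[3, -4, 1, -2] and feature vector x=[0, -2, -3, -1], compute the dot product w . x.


Element-wise products:
3 * 0 = 0
-4 * -2 = 8
1 * -3 = -3
-2 * -1 = 2
Sum = 0 + 8 + -3 + 2
= 7

7


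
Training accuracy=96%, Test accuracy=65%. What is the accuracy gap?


Gap = train_accuracy - test_accuracy
= 96 - 65
= 31%
This large gap strongly indicates overfitting.

31


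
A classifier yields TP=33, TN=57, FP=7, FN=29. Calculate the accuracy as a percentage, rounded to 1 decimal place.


Accuracy = (TP + TN) / (TP + TN + FP + FN) * 100
= (33 + 57) / (33 + 57 + 7 + 29)
= 90 / 126
= 0.7143
= 71.4%

71.4


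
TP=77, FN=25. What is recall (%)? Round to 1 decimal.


Recall = TP / (TP + FN) * 100
= 77 / (77 + 25)
= 77 / 102
= 0.7549
= 75.5%

75.5


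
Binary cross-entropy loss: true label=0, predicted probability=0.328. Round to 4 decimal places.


For y=0: Loss = -log(1-p)
= -log(1 - 0.328)
= -log(0.672)
= -(-0.3975)
= 0.3975

0.3975


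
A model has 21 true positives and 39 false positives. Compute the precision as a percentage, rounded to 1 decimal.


Precision = TP / (TP + FP) * 100
= 21 / (21 + 39)
= 21 / 60
= 0.35
= 35.0%

35.0


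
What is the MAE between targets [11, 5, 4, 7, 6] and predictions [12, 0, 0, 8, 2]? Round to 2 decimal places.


Absolute errors: [1, 5, 4, 1, 4]
Sum of absolute errors = 15
MAE = 15 / 5 = 3.00

3.00


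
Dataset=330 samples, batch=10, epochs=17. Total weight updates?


Iterations per epoch = 330 / 10 = 33
Total updates = iterations_per_epoch * epochs
= 33 * 17
= 561

561


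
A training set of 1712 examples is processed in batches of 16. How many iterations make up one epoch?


Iterations per epoch = dataset_size / batch_size
= 1712 / 16
= 107

107


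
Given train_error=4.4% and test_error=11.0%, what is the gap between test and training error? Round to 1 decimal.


Generalization gap = test_error - train_error
= 11.0 - 4.4
= 6.6%
A moderate gap.

6.6


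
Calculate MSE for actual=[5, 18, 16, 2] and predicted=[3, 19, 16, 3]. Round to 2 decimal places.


Differences: [2, -1, 0, -1]
Squared errors: [4, 1, 0, 1]
Sum of squared errors = 6
MSE = 6 / 4 = 1.50

1.50


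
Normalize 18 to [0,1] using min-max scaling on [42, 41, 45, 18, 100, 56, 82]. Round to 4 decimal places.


Min = 18, Max = 100
Range = 100 - 18 = 82
Scaled = (x - min) / (max - min)
= (18 - 18) / 82
= 0 / 82
= 0.0000

0.0000


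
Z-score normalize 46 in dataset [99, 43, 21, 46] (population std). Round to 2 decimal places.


Mean = (99 + 43 + 21 + 46) / 4 = 52.25
Variance = sum((x_i - mean)^2) / n = 821.6875
Std = sqrt(821.6875) = 28.6651
Z = (x - mean) / std
= (46 - 52.25) / 28.6651
= -6.25 / 28.6651
= -0.22

-0.22


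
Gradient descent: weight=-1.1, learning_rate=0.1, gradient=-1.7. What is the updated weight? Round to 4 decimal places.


w_new = w_old - lr * gradient
= -1.1 - 0.1 * -1.7
= -1.1 - (-0.17)
= -0.9300

-0.9300


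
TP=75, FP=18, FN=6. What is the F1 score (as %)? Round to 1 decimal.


Precision = TP / (TP + FP) = 75 / 93 = 0.8065
Recall = TP / (TP + FN) = 75 / 81 = 0.9259
F1 = 2 * P * R / (P + R)
= 2 * 0.8065 * 0.9259 / (0.8065 + 0.9259)
= 1.4934 / 1.7324
= 0.8621
As percentage: 86.2%

86.2


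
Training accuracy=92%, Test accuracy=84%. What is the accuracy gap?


Gap = train_accuracy - test_accuracy
= 92 - 84
= 8%
This moderate gap may indicate mild overfitting.

8


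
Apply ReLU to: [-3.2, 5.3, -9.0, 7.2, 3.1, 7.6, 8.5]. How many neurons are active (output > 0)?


ReLU(x) = max(0, x) for each element:
ReLU(-3.2) = 0
ReLU(5.3) = 5.3
ReLU(-9.0) = 0
ReLU(7.2) = 7.2
ReLU(3.1) = 3.1
ReLU(7.6) = 7.6
ReLU(8.5) = 8.5
Active neurons (>0): 5

5


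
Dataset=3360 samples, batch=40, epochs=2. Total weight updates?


Iterations per epoch = 3360 / 40 = 84
Total updates = iterations_per_epoch * epochs
= 84 * 2
= 168

168


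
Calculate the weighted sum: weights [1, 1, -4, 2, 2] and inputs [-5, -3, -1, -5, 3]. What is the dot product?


Element-wise products:
1 * -5 = -5
1 * -3 = -3
-4 * -1 = 4
2 * -5 = -10
2 * 3 = 6
Sum = -5 + -3 + 4 + -10 + 6
= -8

-8


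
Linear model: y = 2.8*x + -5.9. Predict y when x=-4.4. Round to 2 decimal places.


y = 2.8 * -4.4 + (-5.9)
= -12.32 + (-5.9)
= -18.22

-18.22


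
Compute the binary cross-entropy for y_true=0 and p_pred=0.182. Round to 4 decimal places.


For y=0: Loss = -log(1-p)
= -log(1 - 0.182)
= -log(0.818)
= -(-0.2009)
= 0.2009

0.2009


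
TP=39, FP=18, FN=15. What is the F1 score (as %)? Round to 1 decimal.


Precision = TP / (TP + FP) = 39 / 57 = 0.6842
Recall = TP / (TP + FN) = 39 / 54 = 0.7222
F1 = 2 * P * R / (P + R)
= 2 * 0.6842 * 0.7222 / (0.6842 + 0.7222)
= 0.9883 / 1.4064
= 0.7027
As percentage: 70.3%

70.3


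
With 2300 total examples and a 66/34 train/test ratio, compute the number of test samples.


Train samples = 2300 * 66% = 1518
Test samples = 2300 - 1518
= 782

782


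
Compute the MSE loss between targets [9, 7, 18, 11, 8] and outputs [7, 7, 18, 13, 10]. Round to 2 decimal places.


Differences: [2, 0, 0, -2, -2]
Squared errors: [4, 0, 0, 4, 4]
Sum of squared errors = 12
MSE = 12 / 5 = 2.40

2.40


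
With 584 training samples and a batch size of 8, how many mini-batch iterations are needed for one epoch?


Iterations per epoch = dataset_size / batch_size
= 584 / 8
= 73

73


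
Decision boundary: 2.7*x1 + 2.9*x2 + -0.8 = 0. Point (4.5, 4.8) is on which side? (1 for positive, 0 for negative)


Compute 2.7 * 4.5 + 2.9 * 4.8 + -0.8
= 12.15 + 13.92 + -0.8
= 25.27
Since 25.27 >= 0, the point is on the positive side.

1


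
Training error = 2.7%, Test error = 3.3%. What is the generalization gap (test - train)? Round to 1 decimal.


Generalization gap = test_error - train_error
= 3.3 - 2.7
= 0.6%
A small gap suggests good generalization.

0.6


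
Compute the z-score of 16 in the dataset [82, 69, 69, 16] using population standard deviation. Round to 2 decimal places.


Mean = (82 + 69 + 69 + 16) / 4 = 59.0
Variance = sum((x_i - mean)^2) / n = 644.5
Std = sqrt(644.5) = 25.387
Z = (x - mean) / std
= (16 - 59.0) / 25.387
= -43.0 / 25.387
= -1.69

-1.69


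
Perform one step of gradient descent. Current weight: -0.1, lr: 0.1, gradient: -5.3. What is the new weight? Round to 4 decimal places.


w_new = w_old - lr * gradient
= -0.1 - 0.1 * -5.3
= -0.1 - (-0.53)
= 0.4300

0.4300


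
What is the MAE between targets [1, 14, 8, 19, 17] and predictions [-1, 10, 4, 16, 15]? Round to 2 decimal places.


Absolute errors: [2, 4, 4, 3, 2]
Sum of absolute errors = 15
MAE = 15 / 5 = 3.00

3.00


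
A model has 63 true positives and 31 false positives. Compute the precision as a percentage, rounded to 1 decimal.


Precision = TP / (TP + FP) * 100
= 63 / (63 + 31)
= 63 / 94
= 0.6702
= 67.0%

67.0


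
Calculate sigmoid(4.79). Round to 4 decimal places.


sigmoid(z) = 1 / (1 + exp(-z))
exp(-(4.79)) = exp(-4.79) = 0.0083
1 + 0.0083 = 1.0083
1 / 1.0083 = 0.9918

0.9918


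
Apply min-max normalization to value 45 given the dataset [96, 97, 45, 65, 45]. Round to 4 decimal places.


Min = 45, Max = 97
Range = 97 - 45 = 52
Scaled = (x - min) / (max - min)
= (45 - 45) / 52
= 0 / 52
= 0.0000

0.0000


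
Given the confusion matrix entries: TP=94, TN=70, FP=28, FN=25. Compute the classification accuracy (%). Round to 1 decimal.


Accuracy = (TP + TN) / (TP + TN + FP + FN) * 100
= (94 + 70) / (94 + 70 + 28 + 25)
= 164 / 217
= 0.7558
= 75.6%

75.6


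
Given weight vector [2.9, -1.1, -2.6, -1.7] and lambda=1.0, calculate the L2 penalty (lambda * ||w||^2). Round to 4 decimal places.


Squaring each weight:
2.9^2 = 8.41
(-1.1)^2 = 1.21
(-2.6)^2 = 6.76
(-1.7)^2 = 2.89
Sum of squares = 19.27
Penalty = 1.0 * 19.27 = 19.2700

19.2700


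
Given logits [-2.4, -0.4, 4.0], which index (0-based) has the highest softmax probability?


Softmax is a monotonic transformation, so it preserves the argmax.
We need to find the index of the maximum logit.
Index 0: -2.4
Index 1: -0.4
Index 2: 4.0
Maximum logit = 4.0 at index 2

2


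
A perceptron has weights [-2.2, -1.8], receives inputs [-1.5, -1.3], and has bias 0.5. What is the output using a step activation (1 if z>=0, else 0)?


z = w . x + b
= -2.2*-1.5 + -1.8*-1.3 + 0.5
= 3.3 + 2.34 + 0.5
= 5.64 + 0.5
= 6.14
Since z = 6.14 >= 0, output = 1

1


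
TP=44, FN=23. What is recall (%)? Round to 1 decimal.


Recall = TP / (TP + FN) * 100
= 44 / (44 + 23)
= 44 / 67
= 0.6567
= 65.7%

65.7


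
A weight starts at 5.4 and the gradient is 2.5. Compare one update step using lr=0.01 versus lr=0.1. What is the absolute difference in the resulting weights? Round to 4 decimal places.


With lr=0.01: w_new = 5.4 - 0.01 * 2.5 = 5.375
With lr=0.1: w_new = 5.4 - 0.1 * 2.5 = 5.15
Absolute difference = |5.375 - 5.15|
= 0.2250

0.2250


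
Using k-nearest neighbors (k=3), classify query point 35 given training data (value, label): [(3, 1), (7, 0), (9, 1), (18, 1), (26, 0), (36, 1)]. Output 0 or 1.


Distances from query 35:
Point 36 (class 1): distance = 1
Point 26 (class 0): distance = 9
Point 18 (class 1): distance = 17
K=3 nearest neighbors: classes = [1, 0, 1]
Votes for class 1: 2 / 3
Majority vote => class 1

1


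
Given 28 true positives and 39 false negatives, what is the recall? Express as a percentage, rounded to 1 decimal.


Recall = TP / (TP + FN) * 100
= 28 / (28 + 39)
= 28 / 67
= 0.4179
= 41.8%

41.8


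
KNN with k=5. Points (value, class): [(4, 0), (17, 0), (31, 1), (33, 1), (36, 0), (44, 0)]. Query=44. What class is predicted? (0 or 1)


Distances from query 44:
Point 44 (class 0): distance = 0
Point 36 (class 0): distance = 8
Point 33 (class 1): distance = 11
Point 31 (class 1): distance = 13
Point 17 (class 0): distance = 27
K=5 nearest neighbors: classes = [0, 0, 1, 1, 0]
Votes for class 1: 2 / 5
Majority vote => class 0

0


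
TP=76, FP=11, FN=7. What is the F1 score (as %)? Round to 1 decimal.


Precision = TP / (TP + FP) = 76 / 87 = 0.8736
Recall = TP / (TP + FN) = 76 / 83 = 0.9157
F1 = 2 * P * R / (P + R)
= 2 * 0.8736 * 0.9157 / (0.8736 + 0.9157)
= 1.5998 / 1.7892
= 0.8941
As percentage: 89.4%

89.4


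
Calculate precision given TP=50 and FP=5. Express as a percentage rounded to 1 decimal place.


Precision = TP / (TP + FP) * 100
= 50 / (50 + 5)
= 50 / 55
= 0.9091
= 90.9%

90.9


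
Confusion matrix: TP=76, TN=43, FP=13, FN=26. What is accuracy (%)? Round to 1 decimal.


Accuracy = (TP + TN) / (TP + TN + FP + FN) * 100
= (76 + 43) / (76 + 43 + 13 + 26)
= 119 / 158
= 0.7532
= 75.3%

75.3


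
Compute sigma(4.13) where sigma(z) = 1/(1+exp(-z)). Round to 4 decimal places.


sigmoid(z) = 1 / (1 + exp(-z))
exp(-(4.13)) = exp(-4.13) = 0.0161
1 + 0.0161 = 1.0161
1 / 1.0161 = 0.9842

0.9842


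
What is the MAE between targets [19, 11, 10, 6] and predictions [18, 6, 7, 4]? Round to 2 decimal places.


Absolute errors: [1, 5, 3, 2]
Sum of absolute errors = 11
MAE = 11 / 4 = 2.75

2.75


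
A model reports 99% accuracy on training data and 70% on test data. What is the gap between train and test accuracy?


Gap = train_accuracy - test_accuracy
= 99 - 70
= 29%
This large gap strongly indicates overfitting.

29


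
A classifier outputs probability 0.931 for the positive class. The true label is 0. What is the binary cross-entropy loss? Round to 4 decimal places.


For y=0: Loss = -log(1-p)
= -log(1 - 0.931)
= -log(0.069)
= -(-2.6736)
= 2.6736

2.6736


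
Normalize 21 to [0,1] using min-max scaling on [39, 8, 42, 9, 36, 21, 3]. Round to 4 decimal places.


Min = 3, Max = 42
Range = 42 - 3 = 39
Scaled = (x - min) / (max - min)
= (21 - 3) / 39
= 18 / 39
= 0.4615

0.4615


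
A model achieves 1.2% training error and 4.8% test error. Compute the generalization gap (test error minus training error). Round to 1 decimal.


Generalization gap = test_error - train_error
= 4.8 - 1.2
= 3.6%
A moderate gap.

3.6


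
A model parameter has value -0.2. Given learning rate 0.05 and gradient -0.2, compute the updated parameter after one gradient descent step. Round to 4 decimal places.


w_new = w_old - lr * gradient
= -0.2 - 0.05 * -0.2
= -0.2 - (-0.01)
= -0.1900

-0.1900


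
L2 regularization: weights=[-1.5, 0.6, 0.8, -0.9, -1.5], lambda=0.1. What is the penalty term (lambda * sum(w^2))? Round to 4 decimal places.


Squaring each weight:
(-1.5)^2 = 2.25
0.6^2 = 0.36
0.8^2 = 0.64
(-0.9)^2 = 0.81
(-1.5)^2 = 2.25
Sum of squares = 6.31
Penalty = 0.1 * 6.31 = 0.6310

0.6310


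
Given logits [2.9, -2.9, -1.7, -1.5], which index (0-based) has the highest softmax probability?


Softmax is a monotonic transformation, so it preserves the argmax.
We need to find the index of the maximum logit.
Index 0: 2.9
Index 1: -2.9
Index 2: -1.7
Index 3: -1.5
Maximum logit = 2.9 at index 0

0


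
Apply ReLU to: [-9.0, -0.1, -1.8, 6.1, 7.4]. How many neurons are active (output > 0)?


ReLU(x) = max(0, x) for each element:
ReLU(-9.0) = 0
ReLU(-0.1) = 0
ReLU(-1.8) = 0
ReLU(6.1) = 6.1
ReLU(7.4) = 7.4
Active neurons (>0): 2

2


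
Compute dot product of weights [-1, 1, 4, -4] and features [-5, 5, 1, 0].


Element-wise products:
-1 * -5 = 5
1 * 5 = 5
4 * 1 = 4
-4 * 0 = 0
Sum = 5 + 5 + 4 + 0
= 14

14


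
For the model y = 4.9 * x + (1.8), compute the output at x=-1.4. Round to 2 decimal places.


y = 4.9 * -1.4 + (1.8)
= -6.86 + (1.8)
= -5.06

-5.06


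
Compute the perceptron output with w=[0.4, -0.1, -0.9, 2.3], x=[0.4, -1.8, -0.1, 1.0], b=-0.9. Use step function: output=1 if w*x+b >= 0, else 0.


z = w . x + b
= 0.4*0.4 + -0.1*-1.8 + -0.9*-0.1 + 2.3*1.0 + -0.9
= 0.16 + 0.18 + 0.09 + 2.3 + -0.9
= 2.73 + -0.9
= 1.83
Since z = 1.83 >= 0, output = 1

1


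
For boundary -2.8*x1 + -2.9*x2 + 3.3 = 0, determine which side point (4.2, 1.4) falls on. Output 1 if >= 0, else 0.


Compute -2.8 * 4.2 + -2.9 * 1.4 + 3.3
= -11.76 + -4.06 + 3.3
= -12.52
Since -12.52 < 0, the point is on the negative side.

0


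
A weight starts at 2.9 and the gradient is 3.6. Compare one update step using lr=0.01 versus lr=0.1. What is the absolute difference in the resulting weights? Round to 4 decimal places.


With lr=0.01: w_new = 2.9 - 0.01 * 3.6 = 2.864
With lr=0.1: w_new = 2.9 - 0.1 * 3.6 = 2.54
Absolute difference = |2.864 - 2.54|
= 0.3240

0.3240


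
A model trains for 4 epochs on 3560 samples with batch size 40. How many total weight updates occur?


Iterations per epoch = 3560 / 40 = 89
Total updates = iterations_per_epoch * epochs
= 89 * 4
= 356

356


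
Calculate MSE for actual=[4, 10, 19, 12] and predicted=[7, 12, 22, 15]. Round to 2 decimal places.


Differences: [-3, -2, -3, -3]
Squared errors: [9, 4, 9, 9]
Sum of squared errors = 31
MSE = 31 / 4 = 7.75

7.75


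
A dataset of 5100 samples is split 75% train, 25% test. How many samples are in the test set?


Train samples = 5100 * 75% = 3825
Test samples = 5100 - 3825
= 1275

1275


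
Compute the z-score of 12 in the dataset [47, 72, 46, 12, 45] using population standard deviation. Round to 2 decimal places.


Mean = (47 + 72 + 46 + 12 + 45) / 5 = 44.4
Variance = sum((x_i - mean)^2) / n = 364.24
Std = sqrt(364.24) = 19.0851
Z = (x - mean) / std
= (12 - 44.4) / 19.0851
= -32.4 / 19.0851
= -1.70

-1.70


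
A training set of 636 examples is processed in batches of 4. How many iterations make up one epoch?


Iterations per epoch = dataset_size / batch_size
= 636 / 4
= 159

159


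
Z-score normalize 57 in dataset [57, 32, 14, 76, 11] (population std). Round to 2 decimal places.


Mean = (57 + 32 + 14 + 76 + 11) / 5 = 38.0
Variance = sum((x_i - mean)^2) / n = 629.2
Std = sqrt(629.2) = 25.0839
Z = (x - mean) / std
= (57 - 38.0) / 25.0839
= 19.0 / 25.0839
= 0.76

0.76


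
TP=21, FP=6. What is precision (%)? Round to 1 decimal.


Precision = TP / (TP + FP) * 100
= 21 / (21 + 6)
= 21 / 27
= 0.7778
= 77.8%

77.8


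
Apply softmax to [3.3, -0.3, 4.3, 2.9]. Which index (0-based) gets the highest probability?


Softmax is a monotonic transformation, so it preserves the argmax.
We need to find the index of the maximum logit.
Index 0: 3.3
Index 1: -0.3
Index 2: 4.3
Index 3: 2.9
Maximum logit = 4.3 at index 2

2


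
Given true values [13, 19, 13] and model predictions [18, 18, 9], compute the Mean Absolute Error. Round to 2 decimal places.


Absolute errors: [5, 1, 4]
Sum of absolute errors = 10
MAE = 10 / 3 = 3.33

3.33


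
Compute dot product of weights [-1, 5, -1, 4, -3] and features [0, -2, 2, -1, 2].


Element-wise products:
-1 * 0 = 0
5 * -2 = -10
-1 * 2 = -2
4 * -1 = -4
-3 * 2 = -6
Sum = 0 + -10 + -2 + -4 + -6
= -22

-22


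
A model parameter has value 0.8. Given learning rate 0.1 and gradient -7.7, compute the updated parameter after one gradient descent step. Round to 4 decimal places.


w_new = w_old - lr * gradient
= 0.8 - 0.1 * -7.7
= 0.8 - (-0.77)
= 1.5700

1.5700


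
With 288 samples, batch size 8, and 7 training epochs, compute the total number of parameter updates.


Iterations per epoch = 288 / 8 = 36
Total updates = iterations_per_epoch * epochs
= 36 * 7
= 252

252
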